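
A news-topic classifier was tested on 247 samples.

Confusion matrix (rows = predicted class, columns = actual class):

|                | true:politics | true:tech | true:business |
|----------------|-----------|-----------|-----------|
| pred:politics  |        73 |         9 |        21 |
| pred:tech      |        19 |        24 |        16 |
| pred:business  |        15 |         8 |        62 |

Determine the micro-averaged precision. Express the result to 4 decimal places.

Micro-averaging pools counts across classes: ΣTP=159, ΣFP=88, ΣFN=88.
Micro-precision = TP/(TP+FP) on pooled counts = 0.6437 (equals overall accuracy in single-label multiclass).

0.6437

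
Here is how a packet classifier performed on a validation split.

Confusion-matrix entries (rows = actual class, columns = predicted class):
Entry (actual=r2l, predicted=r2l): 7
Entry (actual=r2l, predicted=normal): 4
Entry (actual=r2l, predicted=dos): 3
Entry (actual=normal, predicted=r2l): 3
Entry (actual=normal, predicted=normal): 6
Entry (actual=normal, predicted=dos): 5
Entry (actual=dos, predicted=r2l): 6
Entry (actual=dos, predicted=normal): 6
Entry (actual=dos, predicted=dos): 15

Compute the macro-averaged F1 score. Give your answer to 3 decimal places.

0.489

Per-class F1 score (2·TP/(2·TP+FP+FN)):
  r2l: TP=7, FP=3+6=9, FN=4+3=7 → 14/30 = 0.4667
  normal: TP=6, FP=4+6=10, FN=3+5=8 → 12/30 = 0.4000
  dos: TP=15, FP=3+5=8, FN=6+6=12 → 30/50 = 0.6000
Macro-F1 score = mean = (0.4667 + 0.4000 + 0.6000) / 3 = 0.489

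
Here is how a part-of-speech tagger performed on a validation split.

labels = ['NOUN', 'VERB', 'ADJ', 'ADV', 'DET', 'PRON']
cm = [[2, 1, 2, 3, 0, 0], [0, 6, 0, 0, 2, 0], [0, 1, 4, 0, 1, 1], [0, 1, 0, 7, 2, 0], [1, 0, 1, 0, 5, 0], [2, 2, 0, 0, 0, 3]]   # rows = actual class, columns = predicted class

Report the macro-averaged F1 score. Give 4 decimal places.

Per-class F1 score (2·TP/(2·TP+FP+FN)):
  NOUN: TP=2, FP=0+0+0+1+2=3, FN=1+2+3+0+0=6 → 4/13 = 0.30769
  VERB: TP=6, FP=1+1+1+0+2=5, FN=0+0+0+2+0=2 → 12/19 = 0.63158
  ADJ: TP=4, FP=2+0+0+1+0=3, FN=0+1+0+1+1=3 → 8/14 = 0.57143
  ADV: TP=7, FP=3+0+0+0+0=3, FN=0+1+0+2+0=3 → 14/20 = 0.70000
  DET: TP=5, FP=0+2+1+2+0=5, FN=1+0+1+0+0=2 → 10/17 = 0.58824
  PRON: TP=3, FP=0+0+1+0+0=1, FN=2+2+0+0+0=4 → 6/11 = 0.54545
Macro-F1 score = mean = (0.30769 + 0.63158 + 0.57143 + 0.70000 + 0.58824 + 0.54545) / 6 = 0.5574

0.5574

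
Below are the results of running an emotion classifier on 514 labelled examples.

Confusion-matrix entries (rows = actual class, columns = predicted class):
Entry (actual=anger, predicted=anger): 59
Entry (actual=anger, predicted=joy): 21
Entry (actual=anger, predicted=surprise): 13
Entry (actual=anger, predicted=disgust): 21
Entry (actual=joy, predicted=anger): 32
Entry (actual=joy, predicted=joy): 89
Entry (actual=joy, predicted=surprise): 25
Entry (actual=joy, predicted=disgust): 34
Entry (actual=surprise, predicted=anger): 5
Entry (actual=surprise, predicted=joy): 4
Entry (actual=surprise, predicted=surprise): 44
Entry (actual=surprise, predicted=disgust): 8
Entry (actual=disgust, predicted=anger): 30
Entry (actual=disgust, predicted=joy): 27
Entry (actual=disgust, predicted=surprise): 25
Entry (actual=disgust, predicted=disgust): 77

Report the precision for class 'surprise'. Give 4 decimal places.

Take TP from the diagonal, FP from the rest of the 'surprise' prediction marginal, FN from the rest of the 'surprise' actual marginal.
precision = TP/(TP+FP).
surprise: TP=44, FP=13+25+25=63 → 44/107 = 0.41121

0.4112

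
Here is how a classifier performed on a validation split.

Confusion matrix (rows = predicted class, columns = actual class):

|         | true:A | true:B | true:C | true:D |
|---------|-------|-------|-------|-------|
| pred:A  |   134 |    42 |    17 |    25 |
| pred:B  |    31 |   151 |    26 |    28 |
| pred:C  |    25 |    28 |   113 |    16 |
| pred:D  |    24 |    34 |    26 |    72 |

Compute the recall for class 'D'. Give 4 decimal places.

0.5106

One-vs-rest for 'D': TP = diagonal; FP = other classes predicted 'D'; FN = 'D' predicted as other.
recall = TP/(TP+FN).
D: TP=72, FN=25+28+16=69 → 72/141 = 0.51064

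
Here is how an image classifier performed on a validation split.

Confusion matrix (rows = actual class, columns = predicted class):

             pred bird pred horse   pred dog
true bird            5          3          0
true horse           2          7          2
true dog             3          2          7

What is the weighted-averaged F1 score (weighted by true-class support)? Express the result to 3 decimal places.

Per-class F1 score (2·TP/(2·TP+FP+FN)):
  bird: TP=5, FP=2+3=5, FN=3+0=3 → 10/18 = 0.5556
  horse: TP=7, FP=3+2=5, FN=2+2=4 → 14/23 = 0.6087
  dog: TP=7, FP=0+2=2, FN=3+2=5 → 14/21 = 0.6667
Weighted-F1 score = Σ (supportᵢ/N)·F1 scoreᵢ with N=31: (8/31)·0.5556 + (11/31)·0.6087 + (12/31)·0.6667 = 0.617

0.617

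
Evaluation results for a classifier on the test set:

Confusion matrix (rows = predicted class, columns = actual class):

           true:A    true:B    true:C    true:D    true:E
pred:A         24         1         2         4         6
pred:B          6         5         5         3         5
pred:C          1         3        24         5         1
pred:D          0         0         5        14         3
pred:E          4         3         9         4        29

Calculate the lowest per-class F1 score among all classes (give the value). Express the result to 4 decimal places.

0.2778

Per-class F1 score (2·TP/(2·TP+FP+FN)):
  A: TP=24, FP=1+2+4+6=13, FN=6+1+0+4=11 → 48/72 = 0.66667
  B: TP=5, FP=6+5+3+5=19, FN=1+3+0+3=7 → 10/36 = 0.27778
  C: TP=24, FP=1+3+5+1=10, FN=2+5+5+9=21 → 48/79 = 0.60759
  D: TP=14, FP=0+0+5+3=8, FN=4+3+5+4=16 → 28/52 = 0.53846
  E: TP=29, FP=4+3+9+4=20, FN=6+5+1+3=15 → 58/93 = 0.62366
Lowest is class 'B' with F1 score = 0.2778.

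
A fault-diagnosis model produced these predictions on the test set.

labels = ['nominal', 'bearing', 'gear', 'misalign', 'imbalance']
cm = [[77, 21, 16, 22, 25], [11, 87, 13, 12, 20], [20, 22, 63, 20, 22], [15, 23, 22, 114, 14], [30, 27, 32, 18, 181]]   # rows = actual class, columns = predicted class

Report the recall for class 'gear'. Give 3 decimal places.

Take TP from the diagonal, FP from the rest of the 'gear' prediction marginal, FN from the rest of the 'gear' actual marginal.
recall = TP/(TP+FN).
gear: TP=63, FN=20+22+20+22=84 → 63/147 = 0.4286

0.429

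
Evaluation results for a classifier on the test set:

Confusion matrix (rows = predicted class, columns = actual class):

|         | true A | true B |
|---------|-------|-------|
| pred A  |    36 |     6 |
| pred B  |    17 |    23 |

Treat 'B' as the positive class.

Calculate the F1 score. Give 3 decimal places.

0.667

Precision = TP/(TP+FP) = 23/40 = 0.5750
Recall = TP/(TP+FN) = 23/29 = 0.7931
F1 = 2·TP/(2·TP+FP+FN) = 46/69 = 0.667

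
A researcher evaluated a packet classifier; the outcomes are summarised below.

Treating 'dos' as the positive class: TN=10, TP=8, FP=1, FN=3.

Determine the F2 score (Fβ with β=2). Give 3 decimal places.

Fβ = (1+β²)·TP / ((1+β²)·TP + β²·FN + FP), with β²=4
= 5·8 / (5·8 + 4·3 + 1) = 0.755

0.755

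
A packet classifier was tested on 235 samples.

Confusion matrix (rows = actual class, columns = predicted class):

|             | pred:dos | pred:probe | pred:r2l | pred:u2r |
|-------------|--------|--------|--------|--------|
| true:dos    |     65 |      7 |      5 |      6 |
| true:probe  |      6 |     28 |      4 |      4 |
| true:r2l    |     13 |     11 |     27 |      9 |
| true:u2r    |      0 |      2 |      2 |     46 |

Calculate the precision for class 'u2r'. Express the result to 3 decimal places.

Treat 'u2r' as positive and all other classes as negative.
precision = TP/(TP+FP).
u2r: TP=46, FP=6+4+9=19 → 46/65 = 0.7077

0.708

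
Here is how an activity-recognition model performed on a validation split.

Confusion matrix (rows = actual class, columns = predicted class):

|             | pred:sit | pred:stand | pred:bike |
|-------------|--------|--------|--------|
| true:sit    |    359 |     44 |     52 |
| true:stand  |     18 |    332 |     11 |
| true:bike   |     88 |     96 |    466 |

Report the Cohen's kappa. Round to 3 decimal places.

0.682

Observed agreement pₒ = trace/N = 1157/1466 = 0.7892
Expected agreement pₑ = Σ (rowᵢ·colᵢ)/N² = (455·465 + 361·472 + 650·529)/1466² = 0.3377
κ = (pₒ − pₑ)/(1 − pₑ) = (0.7892 − 0.3377)/(1 − 0.3377) = 0.682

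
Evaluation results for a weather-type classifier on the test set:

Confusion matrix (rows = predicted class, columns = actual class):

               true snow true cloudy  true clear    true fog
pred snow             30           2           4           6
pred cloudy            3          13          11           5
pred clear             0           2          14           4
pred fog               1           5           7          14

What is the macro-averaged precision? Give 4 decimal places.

0.5848

Per-class precision (TP/(TP+FP)):
  snow: TP=30, FP=2+4+6=12 → 30/42 = 0.71429
  cloudy: TP=13, FP=3+11+5=19 → 13/32 = 0.40625
  clear: TP=14, FP=0+2+4=6 → 14/20 = 0.70000
  fog: TP=14, FP=1+5+7=13 → 14/27 = 0.51852
Macro-precision = mean = (0.71429 + 0.40625 + 0.70000 + 0.51852) / 4 = 0.5848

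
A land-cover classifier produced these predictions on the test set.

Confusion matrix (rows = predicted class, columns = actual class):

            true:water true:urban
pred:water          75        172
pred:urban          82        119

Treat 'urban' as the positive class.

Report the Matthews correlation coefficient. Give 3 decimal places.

-0.109

MCC = (TP·TN − FP·FN) / √((TP+FP)(TP+FN)(TN+FP)(TN+FN))
Numerator = 119·75 − 82·172 = -5179
Denominator = √(201·291·157·247) = √2268222489 = 47625.8595
MCC = -5179 / 47625.8595 = -0.109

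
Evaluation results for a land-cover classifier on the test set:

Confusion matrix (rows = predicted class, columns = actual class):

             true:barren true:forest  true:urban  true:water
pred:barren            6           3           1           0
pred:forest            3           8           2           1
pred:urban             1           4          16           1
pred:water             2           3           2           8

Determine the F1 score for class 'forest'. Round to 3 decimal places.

0.500

One-vs-rest for 'forest': TP = diagonal; FP = other classes predicted 'forest'; FN = 'forest' predicted as other.
F1 score = 2·TP/(2·TP+FP+FN).
forest: TP=8, FP=3+2+1=6, FN=3+4+3=10 → 16/32 = 0.5000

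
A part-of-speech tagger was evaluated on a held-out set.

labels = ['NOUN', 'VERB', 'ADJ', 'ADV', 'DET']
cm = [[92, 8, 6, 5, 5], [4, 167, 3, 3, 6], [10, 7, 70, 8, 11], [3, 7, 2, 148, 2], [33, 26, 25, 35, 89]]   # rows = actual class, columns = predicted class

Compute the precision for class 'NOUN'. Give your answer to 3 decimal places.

precision = TP/(TP+FP).
NOUN: TP=92, FP=4+10+3+33=50 → 92/142 = 0.6479

0.648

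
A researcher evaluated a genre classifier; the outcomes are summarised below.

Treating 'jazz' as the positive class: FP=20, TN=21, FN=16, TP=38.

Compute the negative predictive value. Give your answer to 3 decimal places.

NPV = TN/(TN+FN) = 21/(21+16) = 0.568

0.568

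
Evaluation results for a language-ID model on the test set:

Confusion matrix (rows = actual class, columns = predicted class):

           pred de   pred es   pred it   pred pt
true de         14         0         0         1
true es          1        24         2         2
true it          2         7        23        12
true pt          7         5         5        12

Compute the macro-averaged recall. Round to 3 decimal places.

0.674

Per-class recall (TP/(TP+FN)):
  de: TP=14, FN=0+0+1=1 → 14/15 = 0.9333
  es: TP=24, FN=1+2+2=5 → 24/29 = 0.8276
  it: TP=23, FN=2+7+12=21 → 23/44 = 0.5227
  pt: TP=12, FN=7+5+5=17 → 12/29 = 0.4138
Macro-recall = mean = (0.9333 + 0.8276 + 0.5227 + 0.4138) / 4 = 0.674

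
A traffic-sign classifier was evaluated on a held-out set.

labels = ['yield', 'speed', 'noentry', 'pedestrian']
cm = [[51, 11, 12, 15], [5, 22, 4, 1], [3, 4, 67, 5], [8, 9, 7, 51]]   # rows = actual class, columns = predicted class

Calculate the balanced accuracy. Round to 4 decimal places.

Balanced accuracy = mean of per-class recall.
  yield: recall = 51/89 = 0.57303
  speed: recall = 22/32 = 0.68750
  noentry: recall = 67/79 = 0.84810
  pedestrian: recall = 51/75 = 0.68000
Mean = (0.57303 + 0.68750 + 0.84810 + 0.68000) / 4 = 0.6972

0.6972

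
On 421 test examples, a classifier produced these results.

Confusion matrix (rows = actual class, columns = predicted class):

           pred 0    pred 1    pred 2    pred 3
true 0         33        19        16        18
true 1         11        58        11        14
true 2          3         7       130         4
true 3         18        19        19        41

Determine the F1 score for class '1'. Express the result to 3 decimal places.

F1 score = 2·TP/(2·TP+FP+FN).
1: TP=58, FP=19+7+19=45, FN=11+11+14=36 → 116/197 = 0.5888

0.589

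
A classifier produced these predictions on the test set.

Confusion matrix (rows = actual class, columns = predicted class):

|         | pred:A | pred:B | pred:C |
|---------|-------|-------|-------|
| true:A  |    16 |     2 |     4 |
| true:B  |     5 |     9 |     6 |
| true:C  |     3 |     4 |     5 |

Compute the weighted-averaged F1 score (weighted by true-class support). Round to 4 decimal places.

Per-class F1 score (2·TP/(2·TP+FP+FN)):
  A: TP=16, FP=5+3=8, FN=2+4=6 → 32/46 = 0.69565
  B: TP=9, FP=2+4=6, FN=5+6=11 → 18/35 = 0.51429
  C: TP=5, FP=4+6=10, FN=3+4=7 → 10/27 = 0.37037
Weighted-F1 score = Σ (supportᵢ/N)·F1 scoreᵢ with N=54: (22/54)·0.69565 + (20/54)·0.51429 + (12/54)·0.37037 = 0.5562

0.5562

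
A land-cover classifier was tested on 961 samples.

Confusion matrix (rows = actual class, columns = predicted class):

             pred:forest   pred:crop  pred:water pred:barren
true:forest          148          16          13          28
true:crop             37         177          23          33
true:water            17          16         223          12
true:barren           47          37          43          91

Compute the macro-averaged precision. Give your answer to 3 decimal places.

Per-class precision (TP/(TP+FP)):
  forest: TP=148, FP=37+17+47=101 → 148/249 = 0.5944
  crop: TP=177, FP=16+16+37=69 → 177/246 = 0.7195
  water: TP=223, FP=13+23+43=79 → 223/302 = 0.7384
  barren: TP=91, FP=28+33+12=73 → 91/164 = 0.5549
Macro-precision = mean = (0.5944 + 0.7195 + 0.7384 + 0.5549) / 4 = 0.652

0.652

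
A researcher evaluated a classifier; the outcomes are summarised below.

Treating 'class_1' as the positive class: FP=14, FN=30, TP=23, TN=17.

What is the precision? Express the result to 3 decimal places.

0.622

Precision = TP/(TP+FP) = 23/(23+14) = 23/37 = 0.622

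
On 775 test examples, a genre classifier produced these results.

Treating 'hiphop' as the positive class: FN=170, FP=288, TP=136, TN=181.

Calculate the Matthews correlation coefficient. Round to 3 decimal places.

-0.167

MCC = (TP·TN − FP·FN) / √((TP+FP)(TP+FN)(TN+FP)(TN+FN))
Numerator = 136·181 − 288·170 = -24344
Denominator = √(424·306·469·351) = √21358327536 = 146144.8854
MCC = -24344 / 146144.8854 = -0.167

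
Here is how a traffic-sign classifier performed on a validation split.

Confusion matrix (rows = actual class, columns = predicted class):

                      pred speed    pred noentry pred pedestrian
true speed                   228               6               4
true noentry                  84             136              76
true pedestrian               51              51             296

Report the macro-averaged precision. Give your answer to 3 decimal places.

Per-class precision (TP/(TP+FP)):
  speed: TP=228, FP=84+51=135 → 228/363 = 0.6281
  noentry: TP=136, FP=6+51=57 → 136/193 = 0.7047
  pedestrian: TP=296, FP=4+76=80 → 296/376 = 0.7872
Macro-precision = mean = (0.6281 + 0.7047 + 0.7872) / 3 = 0.707

0.707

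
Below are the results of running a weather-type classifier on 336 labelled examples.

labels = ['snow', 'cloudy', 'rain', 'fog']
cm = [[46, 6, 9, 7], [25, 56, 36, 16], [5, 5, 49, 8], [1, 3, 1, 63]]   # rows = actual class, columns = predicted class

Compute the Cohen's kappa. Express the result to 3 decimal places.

Observed agreement pₒ = trace/N = 214/336 = 0.6369
Expected agreement pₑ = Σ (rowᵢ·colᵢ)/N² = (68·77 + 133·70 + 67·95 + 68·94)/336² = 0.2418
κ = (pₒ − pₑ)/(1 − pₑ) = (0.6369 − 0.2418)/(1 − 0.2418) = 0.521

0.521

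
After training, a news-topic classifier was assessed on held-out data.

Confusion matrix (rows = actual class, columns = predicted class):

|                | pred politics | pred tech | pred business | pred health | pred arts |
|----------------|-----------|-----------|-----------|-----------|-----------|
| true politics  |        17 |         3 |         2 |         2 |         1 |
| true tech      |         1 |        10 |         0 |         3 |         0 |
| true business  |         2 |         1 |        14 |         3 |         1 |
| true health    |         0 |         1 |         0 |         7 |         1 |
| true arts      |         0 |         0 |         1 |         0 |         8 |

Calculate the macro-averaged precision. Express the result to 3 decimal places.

Per-class precision (TP/(TP+FP)):
  politics: TP=17, FP=1+2+0+0=3 → 17/20 = 0.8500
  tech: TP=10, FP=3+1+1+0=5 → 10/15 = 0.6667
  business: TP=14, FP=2+0+0+1=3 → 14/17 = 0.8235
  health: TP=7, FP=2+3+3+0=8 → 7/15 = 0.4667
  arts: TP=8, FP=1+0+1+1=3 → 8/11 = 0.7273
Macro-precision = mean = (0.8500 + 0.6667 + 0.8235 + 0.4667 + 0.7273) / 5 = 0.707

0.707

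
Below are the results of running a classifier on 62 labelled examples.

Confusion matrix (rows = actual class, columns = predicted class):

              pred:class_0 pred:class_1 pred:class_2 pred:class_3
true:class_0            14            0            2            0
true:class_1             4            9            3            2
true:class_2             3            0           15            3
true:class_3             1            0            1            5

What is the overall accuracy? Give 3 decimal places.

Accuracy = trace / total = (14+9+15+5=43) / 62 = 43/62 = 0.694

0.694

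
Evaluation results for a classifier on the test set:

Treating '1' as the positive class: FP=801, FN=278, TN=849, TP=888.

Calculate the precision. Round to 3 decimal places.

0.526

Precision = TP/(TP+FP) = 888/(888+801) = 888/1689 = 0.526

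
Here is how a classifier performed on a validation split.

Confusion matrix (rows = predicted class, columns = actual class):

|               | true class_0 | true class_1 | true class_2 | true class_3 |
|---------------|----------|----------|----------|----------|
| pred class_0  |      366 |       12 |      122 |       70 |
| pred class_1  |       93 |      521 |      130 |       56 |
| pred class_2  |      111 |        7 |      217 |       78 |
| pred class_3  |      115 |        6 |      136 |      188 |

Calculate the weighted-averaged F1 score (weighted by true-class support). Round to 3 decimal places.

0.564

Per-class F1 score (2·TP/(2·TP+FP+FN)):
  class_0: TP=366, FP=12+122+70=204, FN=93+111+115=319 → 732/1255 = 0.5833
  class_1: TP=521, FP=93+130+56=279, FN=12+7+6=25 → 1042/1346 = 0.7741
  class_2: TP=217, FP=111+7+78=196, FN=122+130+136=388 → 434/1018 = 0.4263
  class_3: TP=188, FP=115+6+136=257, FN=70+56+78=204 → 376/837 = 0.4492
Weighted-F1 score = Σ (supportᵢ/N)·F1 scoreᵢ with N=2228: (685/2228)·0.5833 + (546/2228)·0.7741 + (605/2228)·0.4263 + (392/2228)·0.4492 = 0.564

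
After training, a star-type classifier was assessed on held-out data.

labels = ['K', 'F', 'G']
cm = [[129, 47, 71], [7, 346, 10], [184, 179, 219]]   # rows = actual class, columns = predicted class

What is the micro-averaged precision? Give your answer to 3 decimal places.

Micro-averaging pools counts across classes: ΣTP=694, ΣFP=498, ΣFN=498.
Micro-precision = TP/(TP+FP) on pooled counts = 0.582 (equals overall accuracy in single-label multiclass).

0.582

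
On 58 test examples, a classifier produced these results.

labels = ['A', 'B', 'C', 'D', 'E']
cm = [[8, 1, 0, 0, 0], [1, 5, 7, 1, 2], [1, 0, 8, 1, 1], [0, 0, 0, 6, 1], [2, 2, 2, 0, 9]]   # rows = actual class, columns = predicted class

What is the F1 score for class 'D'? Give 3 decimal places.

0.800

F1 score = 2·TP/(2·TP+FP+FN).
D: TP=6, FP=0+1+1+0=2, FN=0+0+0+1=1 → 12/15 = 0.8000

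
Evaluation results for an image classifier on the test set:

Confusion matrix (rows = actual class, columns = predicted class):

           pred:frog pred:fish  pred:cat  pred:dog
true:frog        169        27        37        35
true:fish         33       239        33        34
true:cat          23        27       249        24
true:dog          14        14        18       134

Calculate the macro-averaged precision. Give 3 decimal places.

Per-class precision (TP/(TP+FP)):
  frog: TP=169, FP=33+23+14=70 → 169/239 = 0.7071
  fish: TP=239, FP=27+27+14=68 → 239/307 = 0.7785
  cat: TP=249, FP=37+33+18=88 → 249/337 = 0.7389
  dog: TP=134, FP=35+34+24=93 → 134/227 = 0.5903
Macro-precision = mean = (0.7071 + 0.7785 + 0.7389 + 0.5903) / 4 = 0.704

0.704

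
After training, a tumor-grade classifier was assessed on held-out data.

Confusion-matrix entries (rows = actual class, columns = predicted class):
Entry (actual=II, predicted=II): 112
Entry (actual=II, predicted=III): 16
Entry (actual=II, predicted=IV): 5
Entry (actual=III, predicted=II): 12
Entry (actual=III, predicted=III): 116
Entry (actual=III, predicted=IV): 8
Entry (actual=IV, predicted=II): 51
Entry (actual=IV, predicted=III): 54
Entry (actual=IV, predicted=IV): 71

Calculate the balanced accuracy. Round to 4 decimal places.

Balanced accuracy = mean of per-class recall.
  II: recall = 112/133 = 0.84211
  III: recall = 116/136 = 0.85294
  IV: recall = 71/176 = 0.40341
Mean = (0.84211 + 0.85294 + 0.40341) / 3 = 0.6995

0.6995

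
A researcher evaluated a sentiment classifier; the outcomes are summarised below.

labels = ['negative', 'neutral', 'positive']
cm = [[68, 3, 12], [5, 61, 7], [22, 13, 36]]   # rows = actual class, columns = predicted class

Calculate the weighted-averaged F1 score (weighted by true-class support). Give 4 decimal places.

0.7196

Per-class F1 score (2·TP/(2·TP+FP+FN)):
  negative: TP=68, FP=5+22=27, FN=3+12=15 → 136/178 = 0.76404
  neutral: TP=61, FP=3+13=16, FN=5+7=12 → 122/150 = 0.81333
  positive: TP=36, FP=12+7=19, FN=22+13=35 → 72/126 = 0.57143
Weighted-F1 score = Σ (supportᵢ/N)·F1 scoreᵢ with N=227: (83/227)·0.76404 + (73/227)·0.81333 + (71/227)·0.57143 = 0.7196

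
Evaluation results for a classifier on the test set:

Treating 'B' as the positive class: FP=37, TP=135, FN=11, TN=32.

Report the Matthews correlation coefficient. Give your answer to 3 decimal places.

0.453

MCC = (TP·TN − FP·FN) / √((TP+FP)(TP+FN)(TN+FP)(TN+FN))
Numerator = 135·32 − 37·11 = 3913
Denominator = √(172·146·69·43) = √74507304 = 8631.7613
MCC = 3913 / 8631.7613 = 0.453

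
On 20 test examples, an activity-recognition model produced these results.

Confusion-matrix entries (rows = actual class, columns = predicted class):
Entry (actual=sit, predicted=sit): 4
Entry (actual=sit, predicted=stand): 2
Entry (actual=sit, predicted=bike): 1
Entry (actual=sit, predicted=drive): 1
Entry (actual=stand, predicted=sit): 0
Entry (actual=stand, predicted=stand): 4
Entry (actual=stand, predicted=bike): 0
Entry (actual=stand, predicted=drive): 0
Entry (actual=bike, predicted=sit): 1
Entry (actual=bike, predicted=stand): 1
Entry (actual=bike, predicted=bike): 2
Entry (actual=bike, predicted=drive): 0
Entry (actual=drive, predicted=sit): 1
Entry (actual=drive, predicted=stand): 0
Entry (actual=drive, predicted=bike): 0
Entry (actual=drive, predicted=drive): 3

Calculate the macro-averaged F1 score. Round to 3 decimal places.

Per-class F1 score (2·TP/(2·TP+FP+FN)):
  sit: TP=4, FP=0+1+1=2, FN=2+1+1=4 → 8/14 = 0.5714
  stand: TP=4, FP=2+1+0=3, FN=0+0+0=0 → 8/11 = 0.7273
  bike: TP=2, FP=1+0+0=1, FN=1+1+0=2 → 4/7 = 0.5714
  drive: TP=3, FP=1+0+0=1, FN=1+0+0=1 → 6/8 = 0.7500
Macro-F1 score = mean = (0.5714 + 0.7273 + 0.5714 + 0.7500) / 4 = 0.655

0.655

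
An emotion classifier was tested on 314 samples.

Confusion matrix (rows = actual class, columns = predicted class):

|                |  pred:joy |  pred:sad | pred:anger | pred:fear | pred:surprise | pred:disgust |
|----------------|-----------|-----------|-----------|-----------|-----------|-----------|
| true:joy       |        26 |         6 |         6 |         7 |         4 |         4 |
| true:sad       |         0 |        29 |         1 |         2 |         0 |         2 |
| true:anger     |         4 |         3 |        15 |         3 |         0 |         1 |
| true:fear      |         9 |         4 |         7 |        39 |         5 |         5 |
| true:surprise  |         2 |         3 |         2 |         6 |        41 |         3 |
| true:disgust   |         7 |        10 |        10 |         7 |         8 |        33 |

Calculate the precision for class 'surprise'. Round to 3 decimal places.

precision = TP/(TP+FP).
surprise: TP=41, FP=4+0+0+5+8=17 → 41/58 = 0.7069

0.707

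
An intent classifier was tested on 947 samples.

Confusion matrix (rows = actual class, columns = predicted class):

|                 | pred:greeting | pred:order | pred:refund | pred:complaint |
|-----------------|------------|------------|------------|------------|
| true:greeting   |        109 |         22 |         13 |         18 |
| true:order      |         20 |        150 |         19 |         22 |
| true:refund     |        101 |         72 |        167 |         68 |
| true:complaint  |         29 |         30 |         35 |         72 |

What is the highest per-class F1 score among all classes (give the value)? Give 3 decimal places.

0.619

Per-class F1 score (2·TP/(2·TP+FP+FN)):
  greeting: TP=109, FP=20+101+29=150, FN=22+13+18=53 → 218/421 = 0.5178
  order: TP=150, FP=22+72+30=124, FN=20+19+22=61 → 300/485 = 0.6186
  refund: TP=167, FP=13+19+35=67, FN=101+72+68=241 → 334/642 = 0.5202
  complaint: TP=72, FP=18+22+68=108, FN=29+30+35=94 → 144/346 = 0.4162
Highest is class 'order' with F1 score = 0.619.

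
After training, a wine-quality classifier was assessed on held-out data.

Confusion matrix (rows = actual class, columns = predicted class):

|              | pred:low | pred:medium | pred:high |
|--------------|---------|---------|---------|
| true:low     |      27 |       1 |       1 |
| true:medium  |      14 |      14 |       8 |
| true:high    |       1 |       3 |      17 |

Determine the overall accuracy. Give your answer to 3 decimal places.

Accuracy = trace / total = (27+14+17=58) / 86 = 58/86 = 0.674

0.674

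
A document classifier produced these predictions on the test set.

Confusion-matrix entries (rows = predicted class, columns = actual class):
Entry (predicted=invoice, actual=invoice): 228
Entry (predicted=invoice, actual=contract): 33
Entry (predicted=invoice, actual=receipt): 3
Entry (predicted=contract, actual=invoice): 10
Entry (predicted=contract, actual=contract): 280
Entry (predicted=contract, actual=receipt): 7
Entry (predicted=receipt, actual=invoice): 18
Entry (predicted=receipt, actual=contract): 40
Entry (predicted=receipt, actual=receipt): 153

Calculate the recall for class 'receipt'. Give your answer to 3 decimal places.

One-vs-rest for 'receipt': TP = diagonal; FP = other classes predicted 'receipt'; FN = 'receipt' predicted as other.
recall = TP/(TP+FN).
receipt: TP=153, FN=3+7=10 → 153/163 = 0.9387

0.939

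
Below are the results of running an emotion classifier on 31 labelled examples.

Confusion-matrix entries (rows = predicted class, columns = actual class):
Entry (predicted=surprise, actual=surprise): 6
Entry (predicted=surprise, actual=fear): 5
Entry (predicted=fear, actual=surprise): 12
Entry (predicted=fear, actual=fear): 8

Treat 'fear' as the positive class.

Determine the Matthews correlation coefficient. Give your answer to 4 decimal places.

-0.0529

MCC = (TP·TN − FP·FN) / √((TP+FP)(TP+FN)(TN+FP)(TN+FN))
Numerator = 8·6 − 12·5 = -12
Denominator = √(20·13·18·11) = √51480 = 226.8920
MCC = -12 / 226.8920 = -0.0529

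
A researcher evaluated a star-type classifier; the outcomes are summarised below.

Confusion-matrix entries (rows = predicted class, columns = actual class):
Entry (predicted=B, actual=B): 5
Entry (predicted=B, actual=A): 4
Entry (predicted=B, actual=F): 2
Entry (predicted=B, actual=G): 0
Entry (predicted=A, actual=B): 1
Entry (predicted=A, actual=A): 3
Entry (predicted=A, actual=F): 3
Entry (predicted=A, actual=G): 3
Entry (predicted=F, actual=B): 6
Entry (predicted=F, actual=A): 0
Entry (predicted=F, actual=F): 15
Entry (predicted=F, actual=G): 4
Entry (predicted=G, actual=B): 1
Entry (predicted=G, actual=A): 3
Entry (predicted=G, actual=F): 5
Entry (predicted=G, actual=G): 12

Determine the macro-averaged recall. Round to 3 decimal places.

0.479

Per-class recall (TP/(TP+FN)):
  B: TP=5, FN=1+6+1=8 → 5/13 = 0.3846
  A: TP=3, FN=4+0+3=7 → 3/10 = 0.3000
  F: TP=15, FN=2+3+5=10 → 15/25 = 0.6000
  G: TP=12, FN=0+3+4=7 → 12/19 = 0.6316
Macro-recall = mean = (0.3846 + 0.3000 + 0.6000 + 0.6316) / 4 = 0.479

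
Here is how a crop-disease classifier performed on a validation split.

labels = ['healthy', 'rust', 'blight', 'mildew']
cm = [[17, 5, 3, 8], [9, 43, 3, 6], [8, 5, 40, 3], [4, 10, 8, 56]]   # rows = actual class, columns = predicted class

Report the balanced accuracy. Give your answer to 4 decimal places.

0.6631

Balanced accuracy = mean of per-class recall.
  healthy: recall = 17/33 = 0.51515
  rust: recall = 43/61 = 0.70492
  blight: recall = 40/56 = 0.71429
  mildew: recall = 56/78 = 0.71795
Mean = (0.51515 + 0.70492 + 0.71429 + 0.71795) / 4 = 0.6631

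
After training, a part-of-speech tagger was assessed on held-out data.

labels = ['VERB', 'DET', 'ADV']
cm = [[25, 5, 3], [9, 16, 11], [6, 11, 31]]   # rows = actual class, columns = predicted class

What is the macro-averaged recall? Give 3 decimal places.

Per-class recall (TP/(TP+FN)):
  VERB: TP=25, FN=5+3=8 → 25/33 = 0.7576
  DET: TP=16, FN=9+11=20 → 16/36 = 0.4444
  ADV: TP=31, FN=6+11=17 → 31/48 = 0.6458
Macro-recall = mean = (0.7576 + 0.4444 + 0.6458) / 3 = 0.616

0.616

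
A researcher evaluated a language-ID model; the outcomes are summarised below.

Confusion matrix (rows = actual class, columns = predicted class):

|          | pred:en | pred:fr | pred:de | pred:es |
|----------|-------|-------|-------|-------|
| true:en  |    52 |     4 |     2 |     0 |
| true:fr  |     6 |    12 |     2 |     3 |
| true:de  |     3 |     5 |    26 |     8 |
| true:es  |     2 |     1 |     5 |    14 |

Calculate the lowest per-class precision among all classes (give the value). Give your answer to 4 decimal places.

0.5455

Per-class precision (TP/(TP+FP)):
  en: TP=52, FP=6+3+2=11 → 52/63 = 0.82540
  fr: TP=12, FP=4+5+1=10 → 12/22 = 0.54545
  de: TP=26, FP=2+2+5=9 → 26/35 = 0.74286
  es: TP=14, FP=0+3+8=11 → 14/25 = 0.56000
Lowest is class 'fr' with precision = 0.5455.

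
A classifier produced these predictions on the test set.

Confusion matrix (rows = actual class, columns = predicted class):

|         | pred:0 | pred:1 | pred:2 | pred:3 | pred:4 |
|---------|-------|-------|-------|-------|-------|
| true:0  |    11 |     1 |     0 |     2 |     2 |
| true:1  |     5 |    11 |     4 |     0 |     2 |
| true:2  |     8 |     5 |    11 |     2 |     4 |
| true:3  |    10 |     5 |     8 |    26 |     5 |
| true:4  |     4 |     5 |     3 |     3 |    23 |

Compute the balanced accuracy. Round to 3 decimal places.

Balanced accuracy = mean of per-class recall.
  0: recall = 11/16 = 0.6875
  1: recall = 11/22 = 0.5000
  2: recall = 11/30 = 0.3667
  3: recall = 26/54 = 0.4815
  4: recall = 23/38 = 0.6053
Mean = (0.6875 + 0.5000 + 0.3667 + 0.4815 + 0.6053) / 5 = 0.528

0.528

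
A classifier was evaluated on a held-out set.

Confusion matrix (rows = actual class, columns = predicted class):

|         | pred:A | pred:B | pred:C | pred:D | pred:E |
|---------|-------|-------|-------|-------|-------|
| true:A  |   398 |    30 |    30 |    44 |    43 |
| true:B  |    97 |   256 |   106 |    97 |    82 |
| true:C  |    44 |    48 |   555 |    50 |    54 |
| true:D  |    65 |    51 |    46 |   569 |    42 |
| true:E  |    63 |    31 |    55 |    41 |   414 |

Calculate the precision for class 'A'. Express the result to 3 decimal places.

0.597

Take TP from the diagonal, FP from the rest of the 'A' prediction marginal, FN from the rest of the 'A' actual marginal.
precision = TP/(TP+FP).
A: TP=398, FP=97+44+65+63=269 → 398/667 = 0.5967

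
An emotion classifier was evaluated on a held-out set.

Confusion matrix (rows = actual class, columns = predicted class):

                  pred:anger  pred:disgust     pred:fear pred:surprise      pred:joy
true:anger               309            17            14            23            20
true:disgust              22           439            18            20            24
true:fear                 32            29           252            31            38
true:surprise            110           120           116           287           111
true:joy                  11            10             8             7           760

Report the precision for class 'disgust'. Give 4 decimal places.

One-vs-rest for 'disgust': TP = diagonal; FP = other classes predicted 'disgust'; FN = 'disgust' predicted as other.
precision = TP/(TP+FP).
disgust: TP=439, FP=17+29+120+10=176 → 439/615 = 0.71382

0.7138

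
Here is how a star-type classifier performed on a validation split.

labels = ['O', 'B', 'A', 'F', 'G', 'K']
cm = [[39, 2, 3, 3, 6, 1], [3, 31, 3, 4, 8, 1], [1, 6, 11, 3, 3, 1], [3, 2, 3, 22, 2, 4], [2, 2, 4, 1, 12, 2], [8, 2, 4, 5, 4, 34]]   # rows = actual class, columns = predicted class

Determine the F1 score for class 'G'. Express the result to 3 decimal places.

0.414

One-vs-rest for 'G': TP = diagonal; FP = other classes predicted 'G'; FN = 'G' predicted as other.
F1 score = 2·TP/(2·TP+FP+FN).
G: TP=12, FP=6+8+3+2+4=23, FN=2+2+4+1+2=11 → 24/58 = 0.4138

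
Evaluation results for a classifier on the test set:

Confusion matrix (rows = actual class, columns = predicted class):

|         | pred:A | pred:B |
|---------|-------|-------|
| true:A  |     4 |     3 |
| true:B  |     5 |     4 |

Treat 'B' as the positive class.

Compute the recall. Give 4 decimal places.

Recall = TP/(TP+FN) = 4/(4+5) = 4/9 = 0.4444

0.4444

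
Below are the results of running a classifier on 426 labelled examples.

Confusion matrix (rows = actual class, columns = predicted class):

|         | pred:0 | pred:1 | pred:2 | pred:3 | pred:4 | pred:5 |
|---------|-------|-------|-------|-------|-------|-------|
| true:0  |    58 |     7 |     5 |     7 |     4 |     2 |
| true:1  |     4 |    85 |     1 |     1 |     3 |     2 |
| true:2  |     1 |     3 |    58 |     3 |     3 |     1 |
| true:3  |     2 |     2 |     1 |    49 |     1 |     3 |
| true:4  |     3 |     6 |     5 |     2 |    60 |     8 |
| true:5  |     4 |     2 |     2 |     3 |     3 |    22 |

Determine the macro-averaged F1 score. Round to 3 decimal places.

Per-class F1 score (2·TP/(2·TP+FP+FN)):
  0: TP=58, FP=4+1+2+3+4=14, FN=7+5+7+4+2=25 → 116/155 = 0.7484
  1: TP=85, FP=7+3+2+6+2=20, FN=4+1+1+3+2=11 → 170/201 = 0.8458
  2: TP=58, FP=5+1+1+5+2=14, FN=1+3+3+3+1=11 → 116/141 = 0.8227
  3: TP=49, FP=7+1+3+2+3=16, FN=2+2+1+1+3=9 → 98/123 = 0.7967
  4: TP=60, FP=4+3+3+1+3=14, FN=3+6+5+2+8=24 → 120/158 = 0.7595
  5: TP=22, FP=2+2+1+3+8=16, FN=4+2+2+3+3=14 → 44/74 = 0.5946
Macro-F1 score = mean = (0.7484 + 0.8458 + 0.8227 + 0.7967 + 0.7595 + 0.5946) / 6 = 0.761

0.761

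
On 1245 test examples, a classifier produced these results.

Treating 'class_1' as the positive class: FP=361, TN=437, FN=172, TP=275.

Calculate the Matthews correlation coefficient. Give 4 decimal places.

MCC = (TP·TN − FP·FN) / √((TP+FP)(TP+FN)(TN+FP)(TN+FN))
Numerator = 275·437 − 361·172 = 58083
Denominator = √(636·447·798·609) = √138160794744 = 371699.8719
MCC = 58083 / 371699.8719 = 0.1563

0.1563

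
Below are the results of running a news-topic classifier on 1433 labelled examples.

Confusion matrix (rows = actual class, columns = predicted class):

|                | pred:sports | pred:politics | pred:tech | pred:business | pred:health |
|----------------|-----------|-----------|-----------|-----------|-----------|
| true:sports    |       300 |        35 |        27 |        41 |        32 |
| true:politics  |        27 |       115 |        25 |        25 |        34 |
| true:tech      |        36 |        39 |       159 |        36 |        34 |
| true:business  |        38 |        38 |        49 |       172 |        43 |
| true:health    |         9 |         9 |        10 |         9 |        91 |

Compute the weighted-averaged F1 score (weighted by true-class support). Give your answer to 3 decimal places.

Per-class F1 score (2·TP/(2·TP+FP+FN)):
  sports: TP=300, FP=27+36+38+9=110, FN=35+27+41+32=135 → 600/845 = 0.7101
  politics: TP=115, FP=35+39+38+9=121, FN=27+25+25+34=111 → 230/462 = 0.4978
  tech: TP=159, FP=27+25+49+10=111, FN=36+39+36+34=145 → 318/574 = 0.5540
  business: TP=172, FP=41+25+36+9=111, FN=38+38+49+43=168 → 344/623 = 0.5522
  health: TP=91, FP=32+34+34+43=143, FN=9+9+10+9=37 → 182/362 = 0.5028
Weighted-F1 score = Σ (supportᵢ/N)·F1 scoreᵢ with N=1433: (435/1433)·0.7101 + (226/1433)·0.4978 + (304/1433)·0.5540 + (340/1433)·0.5522 + (128/1433)·0.5028 = 0.588

0.588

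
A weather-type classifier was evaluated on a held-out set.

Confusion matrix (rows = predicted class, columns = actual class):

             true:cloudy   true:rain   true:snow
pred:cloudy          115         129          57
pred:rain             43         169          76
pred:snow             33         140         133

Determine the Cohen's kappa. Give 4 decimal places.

Observed agreement pₒ = trace/N = 417/895 = 0.46592
Expected agreement pₑ = Σ (rowᵢ·colᵢ)/N² = (191·301 + 438·288 + 266·306)/895² = 0.33086
κ = (pₒ − pₑ)/(1 − pₑ) = (0.46592 − 0.33086)/(1 − 0.33086) = 0.2018

0.2018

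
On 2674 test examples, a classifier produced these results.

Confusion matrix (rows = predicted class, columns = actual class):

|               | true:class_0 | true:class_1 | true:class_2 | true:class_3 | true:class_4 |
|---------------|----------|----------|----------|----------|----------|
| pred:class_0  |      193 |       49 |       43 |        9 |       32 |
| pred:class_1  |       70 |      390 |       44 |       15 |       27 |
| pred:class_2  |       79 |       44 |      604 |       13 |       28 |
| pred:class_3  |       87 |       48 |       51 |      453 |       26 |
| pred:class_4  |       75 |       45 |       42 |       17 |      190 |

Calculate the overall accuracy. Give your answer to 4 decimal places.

0.6844

Accuracy = trace / total = (193+390+604+453+190=1830) / 2674 = 1830/2674 = 0.6844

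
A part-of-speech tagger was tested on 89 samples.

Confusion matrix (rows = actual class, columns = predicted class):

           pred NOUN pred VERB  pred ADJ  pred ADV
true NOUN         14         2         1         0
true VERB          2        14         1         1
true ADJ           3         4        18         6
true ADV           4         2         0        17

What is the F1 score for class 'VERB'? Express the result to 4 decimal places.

0.7000

Treat 'VERB' as positive and all other classes as negative.
F1 score = 2·TP/(2·TP+FP+FN).
VERB: TP=14, FP=2+4+2=8, FN=2+1+1=4 → 28/40 = 0.70000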